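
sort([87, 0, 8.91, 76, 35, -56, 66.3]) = [-56, 0, 8.91, 35, 66.3, 76, 87]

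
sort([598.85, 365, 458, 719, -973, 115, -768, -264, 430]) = [-973, -768, -264, 115, 365, 430, 458, 598.85, 719]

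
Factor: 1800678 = 2^1 * 3^1 * 11^1 * 27283^1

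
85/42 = 2 + 1/42 ≈ 2.02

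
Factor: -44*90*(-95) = 2^3*3^2*5^2*11^1*19^1 = 376200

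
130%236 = 130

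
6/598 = 3/299 ≈ 0.0100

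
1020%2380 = 1020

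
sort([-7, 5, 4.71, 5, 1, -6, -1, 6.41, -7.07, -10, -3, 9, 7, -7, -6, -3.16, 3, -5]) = [-10, -7.07, -7, -7, -6, -6, -5, -3.16, -3, -1, 1, 3, 4.71, 5, 5, 6.41, 7, 9]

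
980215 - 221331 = 758884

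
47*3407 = 160129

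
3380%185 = 50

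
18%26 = 18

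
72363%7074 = 1623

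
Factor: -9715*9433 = -1*5^1*29^1*67^1*9433^1 = -91641595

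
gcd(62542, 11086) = 2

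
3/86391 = 1/28797≈0.0000347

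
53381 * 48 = 2562288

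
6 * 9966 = 59796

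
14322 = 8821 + 5501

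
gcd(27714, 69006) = 186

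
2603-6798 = -4195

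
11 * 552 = 6072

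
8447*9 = 76023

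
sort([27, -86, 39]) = [-86, 27, 39]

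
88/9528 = 11/1191 ≈ 0.00924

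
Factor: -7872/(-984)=2^3=8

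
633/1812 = 211/604 ≈ 0.349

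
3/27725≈0.000108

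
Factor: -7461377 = -1*7^2*11^1*109^1*127^1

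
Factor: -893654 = -1 * 2^1 * 446827^1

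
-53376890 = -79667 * 670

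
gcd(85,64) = 1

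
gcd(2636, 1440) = 4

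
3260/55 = 59 + 3/11 ≈ 59.27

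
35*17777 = 622195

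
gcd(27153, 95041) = 1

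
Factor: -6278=-1 * 2^1 * 43^1 * 73^1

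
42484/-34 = -21242/17≈-1249.53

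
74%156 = 74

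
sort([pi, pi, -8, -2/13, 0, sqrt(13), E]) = [-8, -2/13, 0, E, pi, pi, sqrt(13)]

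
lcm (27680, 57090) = 913440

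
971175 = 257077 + 714098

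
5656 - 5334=322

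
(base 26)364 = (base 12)1324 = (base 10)2188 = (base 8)4214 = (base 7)6244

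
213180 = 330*646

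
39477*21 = 829017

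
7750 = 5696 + 2054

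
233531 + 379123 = 612654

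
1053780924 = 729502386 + 324278538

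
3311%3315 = 3311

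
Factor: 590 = 2^1*5^1*59^1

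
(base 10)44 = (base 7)62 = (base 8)54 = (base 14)32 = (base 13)35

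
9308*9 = 83772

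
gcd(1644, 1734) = 6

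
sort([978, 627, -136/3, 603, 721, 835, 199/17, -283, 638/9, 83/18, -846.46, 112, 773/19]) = [-846.46, -283, -136/3, 83/18, 199/17, 773/19, 638/9, 112, 603, 627, 721, 835, 978]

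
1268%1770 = 1268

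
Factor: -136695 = -1 * 3^1 * 5^1 * 13^1 * 701^1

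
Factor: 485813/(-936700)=-1 * 2^(-2) * 5^(-2) * 17^(-1) * 19^(-1) * 29^(-1) * 109^1 * 4457^1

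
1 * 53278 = 53278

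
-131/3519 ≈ -0.0372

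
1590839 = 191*8329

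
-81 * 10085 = -816885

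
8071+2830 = 10901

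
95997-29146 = 66851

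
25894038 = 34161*758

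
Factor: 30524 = 2^2*13^1*587^1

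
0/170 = 0 = 0.00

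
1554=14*111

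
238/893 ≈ 0.267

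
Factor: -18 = -1*2^1*3^2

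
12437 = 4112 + 8325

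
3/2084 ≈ 0.00144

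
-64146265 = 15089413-79235678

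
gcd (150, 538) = 2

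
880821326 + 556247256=1437068582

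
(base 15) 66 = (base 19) 51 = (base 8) 140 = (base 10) 96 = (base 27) 3f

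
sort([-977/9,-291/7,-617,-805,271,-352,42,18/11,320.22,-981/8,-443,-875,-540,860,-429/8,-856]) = [-875,-856,-805,-617,-540,-443,-352,-981/8,-977/9,-429/8,-291/7,18/11,42,271,320.22,860]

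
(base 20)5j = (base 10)119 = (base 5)434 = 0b1110111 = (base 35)3e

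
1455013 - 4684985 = -3229972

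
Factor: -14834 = -1*2^1*7417^1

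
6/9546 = 1/1591≈0.000629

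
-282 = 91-373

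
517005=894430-377425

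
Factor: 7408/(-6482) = -1 * 2^3 * 7^(-1) = -8/7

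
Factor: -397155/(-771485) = 3^1*13^(-2)*29^1 = 87/169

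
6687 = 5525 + 1162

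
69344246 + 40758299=110102545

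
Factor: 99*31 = 3^2*11^1*31^1 = 3069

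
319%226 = 93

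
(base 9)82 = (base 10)74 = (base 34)26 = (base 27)2k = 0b1001010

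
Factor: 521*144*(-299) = -1*2^4*3^2*13^1*23^1*521^1 = -22432176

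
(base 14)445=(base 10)845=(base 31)r8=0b1101001101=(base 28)125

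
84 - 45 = 39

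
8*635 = 5080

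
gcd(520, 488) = 8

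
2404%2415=2404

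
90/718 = 45/359≈0.125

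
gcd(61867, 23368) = 1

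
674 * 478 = 322172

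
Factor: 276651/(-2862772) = -1*2^(-2)*3^2*11^(-1)*59^1*521^1*65063^(-1)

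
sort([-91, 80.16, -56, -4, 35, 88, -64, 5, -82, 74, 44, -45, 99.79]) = [-91, -82, -64, -56, -45, -4, 5, 35, 44, 74, 80.16, 88, 99.79]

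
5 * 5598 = 27990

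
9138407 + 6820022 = 15958429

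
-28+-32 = -60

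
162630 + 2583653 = 2746283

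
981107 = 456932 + 524175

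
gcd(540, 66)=6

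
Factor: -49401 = -1 * 3^2 * 11^1 * 499^1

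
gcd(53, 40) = 1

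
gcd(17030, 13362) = 262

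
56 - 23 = 33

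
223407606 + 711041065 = 934448671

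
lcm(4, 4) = 4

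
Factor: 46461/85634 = 2^(-1) * 3^1 * 17^1 * 47^(-1) = 51/94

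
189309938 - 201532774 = -12222836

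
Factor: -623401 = -1 * 623401^1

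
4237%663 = 259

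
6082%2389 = 1304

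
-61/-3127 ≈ 0.0195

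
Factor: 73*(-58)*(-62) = 2^2*29^1*31^1*73^1 = 262508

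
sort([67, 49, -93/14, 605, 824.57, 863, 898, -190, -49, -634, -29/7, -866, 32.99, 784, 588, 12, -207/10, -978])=[-978, -866, -634, -190, -49, -207/10, -93/14, -29/7, 12, 32.99, 49, 67, 588, 605, 784, 824.57, 863, 898]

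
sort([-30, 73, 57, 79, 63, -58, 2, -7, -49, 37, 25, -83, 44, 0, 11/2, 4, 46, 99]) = [-83, -58, -49, -30, -7, 0, 2, 4, 11/2, 25, 37, 44, 46, 57, 63, 73, 79, 99]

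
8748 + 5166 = 13914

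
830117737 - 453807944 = 376309793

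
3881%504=353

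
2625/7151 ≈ 0.367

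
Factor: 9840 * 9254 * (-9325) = -1 * 2^5 * 3^1 * 5^3 * 7^1 * 41^1 * 373^1 * 661^1 = -849128532000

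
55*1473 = 81015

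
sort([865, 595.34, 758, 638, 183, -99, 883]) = [-99, 183, 595.34, 638, 758, 865, 883]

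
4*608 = 2432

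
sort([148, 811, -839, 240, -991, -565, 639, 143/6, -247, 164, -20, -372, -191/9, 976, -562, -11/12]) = [-991, -839, -565, -562, -372, -247, -191/9, -20, -11/12, 143/6, 148, 164, 240, 639, 811, 976]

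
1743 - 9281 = -7538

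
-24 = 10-34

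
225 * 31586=7106850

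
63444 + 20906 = 84350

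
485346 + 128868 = 614214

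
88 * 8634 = 759792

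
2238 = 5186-2948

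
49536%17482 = 14572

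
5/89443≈0.0000559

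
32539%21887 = 10652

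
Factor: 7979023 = 13^1*181^1*3391^1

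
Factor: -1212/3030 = -1*2^1*5^(-1) = -2/5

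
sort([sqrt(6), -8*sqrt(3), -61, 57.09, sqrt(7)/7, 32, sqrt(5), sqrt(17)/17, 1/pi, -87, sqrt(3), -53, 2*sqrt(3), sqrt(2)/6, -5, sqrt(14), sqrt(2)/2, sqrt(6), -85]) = [-87, -85, -61, -53, -8*sqrt(3), -5, sqrt(2)/6, sqrt(17)/17, 1/pi, sqrt(7)/7, sqrt(2)/2, sqrt(3), sqrt(5), sqrt(6), sqrt(6), 2*sqrt(3), sqrt(14), 32, 57.09]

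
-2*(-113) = 226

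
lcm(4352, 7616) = 30464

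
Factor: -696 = -1*2^3*3^1*29^1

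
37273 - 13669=23604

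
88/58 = 44/29 ≈ 1.52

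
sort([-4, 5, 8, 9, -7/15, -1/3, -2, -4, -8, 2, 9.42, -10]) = [-10, -8, -4, -4, -2, -7/15, -1/3, 2, 5, 8, 9, 9.42]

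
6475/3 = 2158 + 1/3 ≈ 2158.33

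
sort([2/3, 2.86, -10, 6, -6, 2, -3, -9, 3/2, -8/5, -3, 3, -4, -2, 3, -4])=[-10, -9, -6, -4, -4, -3, -3, -2, -8/5, 2/3, 3/2, 2, 2.86, 3, 3, 6]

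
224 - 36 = 188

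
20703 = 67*309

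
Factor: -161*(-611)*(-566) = -1*2^1*7^1*13^1*23^1*47^1*283^1 = -55677986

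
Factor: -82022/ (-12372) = 2^ (-1)*3^ (-1)*1031^ (-1)*41011^1 = 41011/6186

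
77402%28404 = 20594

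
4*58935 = 235740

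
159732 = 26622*6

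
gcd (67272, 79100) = 4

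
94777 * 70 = 6634390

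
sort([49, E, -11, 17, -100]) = [-100, -11, E, 17, 49]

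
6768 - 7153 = -385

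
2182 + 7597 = 9779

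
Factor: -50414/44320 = -1*2^(-4)*5^(-1)*7^1*13^1 = -91/80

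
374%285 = 89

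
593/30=19 + 23/30 ≈ 19.77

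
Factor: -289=-1 * 17^2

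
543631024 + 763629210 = 1307260234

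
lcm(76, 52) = 988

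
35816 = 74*484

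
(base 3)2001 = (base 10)55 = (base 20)2f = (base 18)31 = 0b110111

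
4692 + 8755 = 13447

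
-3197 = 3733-6930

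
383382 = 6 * 63897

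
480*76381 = 36662880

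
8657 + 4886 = 13543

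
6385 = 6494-109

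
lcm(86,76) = 3268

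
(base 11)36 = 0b100111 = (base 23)1g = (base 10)39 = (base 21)1i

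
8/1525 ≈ 0.00525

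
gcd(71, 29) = 1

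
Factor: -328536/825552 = -1*2^(-1)*3^1*7^(-2)*13^1 = -39/98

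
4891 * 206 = 1007546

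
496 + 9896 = 10392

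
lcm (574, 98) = 4018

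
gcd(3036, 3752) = 4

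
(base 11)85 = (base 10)93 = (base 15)63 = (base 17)58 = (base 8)135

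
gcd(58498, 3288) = 2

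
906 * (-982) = -889692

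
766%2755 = 766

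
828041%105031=92824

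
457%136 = 49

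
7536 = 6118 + 1418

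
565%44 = 37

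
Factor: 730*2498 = 2^2*5^1*73^1*1249^1 = 1823540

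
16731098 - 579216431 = -562485333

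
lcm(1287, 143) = 1287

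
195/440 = 39/88 ≈ 0.443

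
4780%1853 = 1074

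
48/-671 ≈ -0.0715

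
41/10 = 4 + 1/10 = 4.10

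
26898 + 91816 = 118714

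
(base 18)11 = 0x13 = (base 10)19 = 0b10011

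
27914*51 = 1423614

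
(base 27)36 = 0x57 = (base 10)87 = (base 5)322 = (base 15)5c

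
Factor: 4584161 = 4584161^1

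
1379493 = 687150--692343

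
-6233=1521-7754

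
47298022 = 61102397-13804375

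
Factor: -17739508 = -1 * 2^2 * 4434877^1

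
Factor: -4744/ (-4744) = 1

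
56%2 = 0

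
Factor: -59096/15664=-1*2^(-1)*11^(-1)*83^1=-83/22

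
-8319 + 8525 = 206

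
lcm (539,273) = 21021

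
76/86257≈0.000881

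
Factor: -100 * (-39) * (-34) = -1 * 2^3 * 3^1 * 5^2 * 13^1 * 17^1 = -132600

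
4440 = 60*74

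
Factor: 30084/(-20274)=-1*2^1*23^1*31^(-1)=-46/31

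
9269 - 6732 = 2537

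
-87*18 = -1566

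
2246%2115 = 131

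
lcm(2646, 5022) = 246078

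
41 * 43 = 1763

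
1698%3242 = 1698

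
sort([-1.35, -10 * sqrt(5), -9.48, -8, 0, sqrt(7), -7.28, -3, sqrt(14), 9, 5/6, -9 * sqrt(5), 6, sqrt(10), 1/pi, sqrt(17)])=[-10 * sqrt(5), -9 * sqrt(5), -9.48, -8, -7.28, -3, -1.35, 0, 1/pi, 5/6, sqrt(7), sqrt(10), sqrt(14), sqrt(17), 6, 9]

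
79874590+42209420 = 122084010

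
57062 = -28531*(-2)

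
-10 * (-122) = 1220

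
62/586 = 31/293 ≈ 0.106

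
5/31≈0.161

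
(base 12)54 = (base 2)1000000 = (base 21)31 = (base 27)2a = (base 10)64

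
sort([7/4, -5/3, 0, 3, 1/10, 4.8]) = [-5/3, 0, 1/10, 7/4, 3, 4.8]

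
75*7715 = 578625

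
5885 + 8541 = 14426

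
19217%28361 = 19217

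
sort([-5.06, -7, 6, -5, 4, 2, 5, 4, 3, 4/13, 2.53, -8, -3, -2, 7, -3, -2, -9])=[-9, -8, -7, -5.06, -5, -3, -3, -2, -2, 4/13, 2, 2.53, 3, 4, 4, 5, 6, 7]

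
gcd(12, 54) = 6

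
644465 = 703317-58852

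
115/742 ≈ 0.155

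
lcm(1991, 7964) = 7964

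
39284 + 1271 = 40555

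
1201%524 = 153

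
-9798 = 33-9831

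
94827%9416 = 667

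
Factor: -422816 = -1 * 2^5 * 73^1 * 181^1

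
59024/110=536 + 32/55 ≈ 536.58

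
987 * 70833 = 69912171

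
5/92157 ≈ 0.0000543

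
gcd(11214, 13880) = 2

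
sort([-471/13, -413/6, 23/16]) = [-413/6, -471/13, 23/16]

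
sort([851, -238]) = [-238, 851]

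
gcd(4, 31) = 1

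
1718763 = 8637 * 199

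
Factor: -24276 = -1 * 2^2 * 3^1 * 7^1 * 17^2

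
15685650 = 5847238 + 9838412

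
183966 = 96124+87842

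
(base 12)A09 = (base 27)1QI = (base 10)1449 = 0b10110101001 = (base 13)876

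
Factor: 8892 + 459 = 3^2 * 1039^1 = 9351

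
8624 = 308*28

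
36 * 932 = 33552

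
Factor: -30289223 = -1 * 17^2 * 311^1 * 337^1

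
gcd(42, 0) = 42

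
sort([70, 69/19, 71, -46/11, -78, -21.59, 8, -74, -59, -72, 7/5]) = [-78, -74, -72, -59, -21.59, -46/11, 7/5, 69/19, 8, 70, 71]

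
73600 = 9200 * 8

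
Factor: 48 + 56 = 2^3 * 13^1 = 104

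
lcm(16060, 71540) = 786940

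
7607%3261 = 1085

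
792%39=12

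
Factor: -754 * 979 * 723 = -1 * 2^1 * 3^1 * 11^1 * 13^1 * 29^1 * 89^1 * 241^1 = -533694018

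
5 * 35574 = 177870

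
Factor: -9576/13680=-1 * 2^(-1) * 5^(-1) * 7^1=-7/10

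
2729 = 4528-1799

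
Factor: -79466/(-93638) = 39733^1*46819^(-1) = 39733/46819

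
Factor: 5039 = 5039^1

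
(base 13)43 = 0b110111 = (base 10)55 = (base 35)1k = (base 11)50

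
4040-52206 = -48166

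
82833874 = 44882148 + 37951726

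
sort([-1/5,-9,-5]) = [-9,-5,-1/5]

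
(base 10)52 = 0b110100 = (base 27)1p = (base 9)57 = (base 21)2a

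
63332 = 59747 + 3585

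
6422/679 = 9+311/679 ≈ 9.46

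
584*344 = 200896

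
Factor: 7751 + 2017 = 2^3*3^1*11^1*37^1 = 9768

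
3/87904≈0.0000341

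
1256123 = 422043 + 834080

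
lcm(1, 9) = 9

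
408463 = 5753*71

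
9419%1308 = 263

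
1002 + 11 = 1013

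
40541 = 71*571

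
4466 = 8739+-4273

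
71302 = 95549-24247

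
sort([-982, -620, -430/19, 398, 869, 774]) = [-982, -620, -430/19, 398, 774, 869]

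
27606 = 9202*3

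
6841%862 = 807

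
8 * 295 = 2360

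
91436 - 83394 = 8042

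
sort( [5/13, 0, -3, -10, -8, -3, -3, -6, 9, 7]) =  [-10, -8, -6, -3, -3, -3, 0, 5/13, 7, 9]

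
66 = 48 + 18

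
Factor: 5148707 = 71^1*127^1*571^1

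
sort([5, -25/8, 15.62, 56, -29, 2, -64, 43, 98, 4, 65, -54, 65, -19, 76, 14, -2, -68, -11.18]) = [-68, -64, -54, -29, -19, -11.18, -25/8, -2, 2, 4, 5, 14, 15.62, 43, 56, 65, 65, 76, 98]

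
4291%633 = 493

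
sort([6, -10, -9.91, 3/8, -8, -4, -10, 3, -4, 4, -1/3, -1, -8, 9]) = [-10, -10, -9.91, -8, -8, -4, -4, -1, -1/3, 3/8, 3, 4, 6, 9]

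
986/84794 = 493/42397 ≈ 0.0116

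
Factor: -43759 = -1*43759^1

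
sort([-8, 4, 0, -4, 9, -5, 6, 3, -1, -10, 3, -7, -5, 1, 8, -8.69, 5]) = [-10, -8.69, -8, -7, -5, -5, -4, -1, 0, 1, 3, 3, 4, 5, 6, 8, 9]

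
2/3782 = 1/1891 ≈ 0.000529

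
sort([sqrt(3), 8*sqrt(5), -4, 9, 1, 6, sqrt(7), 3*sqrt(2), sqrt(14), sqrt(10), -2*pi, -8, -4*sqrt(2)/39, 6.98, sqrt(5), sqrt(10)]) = [-8, -2*pi, -4, -4*sqrt(2)/39, 1, sqrt(3), sqrt(5), sqrt(7), sqrt(10), sqrt(10), sqrt(14), 3*sqrt(2), 6, 6.98, 9, 8*sqrt(5)]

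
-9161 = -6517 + -2644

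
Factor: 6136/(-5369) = -1 * 2^3 * 7^(-1) = -8/7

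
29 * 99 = 2871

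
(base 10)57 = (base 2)111001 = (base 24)29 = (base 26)25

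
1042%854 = 188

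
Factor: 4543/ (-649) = -1 * 7^1 = -7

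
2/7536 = 1/3768 ≈ 0.000265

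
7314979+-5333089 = 1981890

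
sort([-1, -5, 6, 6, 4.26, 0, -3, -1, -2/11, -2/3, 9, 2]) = [-5, -3, -1, -1, -2/3, -2/11, 0, 2, 4.26, 6, 6, 9]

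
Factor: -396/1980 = -1*5^ (-1) = -1/5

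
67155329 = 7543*8903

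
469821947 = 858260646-388438699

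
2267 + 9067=11334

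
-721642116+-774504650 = -1496146766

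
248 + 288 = 536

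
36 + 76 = 112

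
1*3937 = 3937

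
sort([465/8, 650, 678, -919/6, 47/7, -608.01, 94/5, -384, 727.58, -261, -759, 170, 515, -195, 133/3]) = [-759, -608.01, -384, -261, -195, -919/6, 47/7, 94/5, 133/3, 465/8, 170, 515, 650, 678, 727.58]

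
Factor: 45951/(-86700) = -1*2^(-2)*5^(-2)*53^1 = -53/100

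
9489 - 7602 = 1887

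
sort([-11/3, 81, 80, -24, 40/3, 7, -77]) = [-77, -24, -11/3, 7, 40/3, 80, 81]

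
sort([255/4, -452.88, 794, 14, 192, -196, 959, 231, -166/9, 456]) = [-452.88, -196, -166/9, 14, 255/4, 192, 231, 456, 794, 959]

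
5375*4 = 21500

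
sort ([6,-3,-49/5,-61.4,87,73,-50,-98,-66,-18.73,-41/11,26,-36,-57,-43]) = [-98,-66,-61.4,-57,-50,-43,-36,-18.73,-49/5,-41/11,-3,6,26,73,87]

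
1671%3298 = 1671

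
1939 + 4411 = 6350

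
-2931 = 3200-6131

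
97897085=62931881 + 34965204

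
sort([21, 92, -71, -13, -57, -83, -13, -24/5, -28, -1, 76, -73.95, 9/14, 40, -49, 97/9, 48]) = [-83, -73.95, -71, -57, -49, -28, -13, -13, -24/5, -1, 9/14, 97/9, 21, 40, 48, 76, 92]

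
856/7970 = 428/3985 ≈ 0.107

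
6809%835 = 129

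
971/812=1 + 159/812 ≈ 1.20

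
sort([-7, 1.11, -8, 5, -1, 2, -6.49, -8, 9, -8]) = [-8, -8, -8, -7, -6.49, -1, 1.11, 2, 5, 9]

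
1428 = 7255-5827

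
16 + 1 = 17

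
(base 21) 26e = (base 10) 1022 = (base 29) 167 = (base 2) 1111111110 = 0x3fe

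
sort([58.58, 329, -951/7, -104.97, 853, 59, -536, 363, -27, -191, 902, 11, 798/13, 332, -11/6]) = [-536, -191, -951/7, -104.97, -27, -11/6, 11, 58.58, 59, 798/13, 329, 332, 363, 853, 902]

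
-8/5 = -1-3/5 = -1.60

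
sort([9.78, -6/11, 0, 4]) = [-6/11, 0, 4, 9.78]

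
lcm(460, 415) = 38180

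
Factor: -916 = -1*2^2*229^1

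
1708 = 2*854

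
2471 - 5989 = -3518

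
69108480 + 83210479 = 152318959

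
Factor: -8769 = -1 * 3^1 * 37^1 * 79^1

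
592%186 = 34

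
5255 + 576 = 5831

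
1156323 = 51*22673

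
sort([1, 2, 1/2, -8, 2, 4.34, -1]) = [-8, -1, 1/2, 1, 2, 2, 4.34]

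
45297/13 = 3484 + 5/13 ≈ 3484.38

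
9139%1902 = 1531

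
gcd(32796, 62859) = 2733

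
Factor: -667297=-1*373^1*1789^1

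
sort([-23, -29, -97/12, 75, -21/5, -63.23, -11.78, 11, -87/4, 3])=[-63.23, -29, -23, -87/4, -11.78, -97/12, -21/5, 3, 11, 75]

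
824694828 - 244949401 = 579745427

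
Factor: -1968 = -1*2^4*3^1*41^1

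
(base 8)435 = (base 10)285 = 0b100011101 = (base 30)9f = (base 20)e5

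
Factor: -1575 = -1 * 3^2 * 5^2 * 7^1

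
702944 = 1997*352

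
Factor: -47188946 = -1 * 2^1 * 7^1 * 3370639^1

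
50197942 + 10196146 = 60394088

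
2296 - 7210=-4914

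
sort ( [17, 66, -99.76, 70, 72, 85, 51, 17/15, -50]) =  [-99.76, -50, 17/15, 17, 51, 66, 70, 72, 85]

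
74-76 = -2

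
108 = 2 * 54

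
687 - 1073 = -386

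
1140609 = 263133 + 877476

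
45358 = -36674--82032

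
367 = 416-49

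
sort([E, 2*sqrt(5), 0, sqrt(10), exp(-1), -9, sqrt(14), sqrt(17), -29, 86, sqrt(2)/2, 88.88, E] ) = [-29, -9, 0, exp(-1), sqrt(2)/2, E, E, sqrt(10), sqrt(14), sqrt(17), 2*sqrt(5), 86, 88.88] 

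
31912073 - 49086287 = -17174214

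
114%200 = 114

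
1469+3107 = 4576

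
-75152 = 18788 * (-4)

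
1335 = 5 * 267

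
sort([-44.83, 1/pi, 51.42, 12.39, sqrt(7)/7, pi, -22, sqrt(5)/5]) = [-44.83, -22, 1/pi, sqrt(7)/7, sqrt(5)/5, pi, 12.39, 51.42]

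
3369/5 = 673 + 4/5 = 673.80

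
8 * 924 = 7392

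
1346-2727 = -1381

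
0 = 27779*0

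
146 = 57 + 89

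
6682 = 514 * 13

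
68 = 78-10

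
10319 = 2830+7489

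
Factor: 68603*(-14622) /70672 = -1*2^(-3)*3^1*7^(-1)*31^1*631^(-1)*2213^1*2437^1 = -501556533/35336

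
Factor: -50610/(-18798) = 5^1*7^1*13^(-1) = 35/13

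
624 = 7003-6379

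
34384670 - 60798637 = -26413967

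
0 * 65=0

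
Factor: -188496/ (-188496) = 1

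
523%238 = 47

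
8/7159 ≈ 0.00112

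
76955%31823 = 13309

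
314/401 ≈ 0.783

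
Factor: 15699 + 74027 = 2^1*7^1*13^1*17^1*29^1 = 89726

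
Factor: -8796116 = -1 * 2^2 * 7^1 * 317^1 * 991^1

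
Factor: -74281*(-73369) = 59^1*1259^1*73369^1 = 5449922689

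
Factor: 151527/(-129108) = -1 * 2^(-2) * 7^(-1) * 29^(-1) * 953^1 = -953/812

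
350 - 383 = -33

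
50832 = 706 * 72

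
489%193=103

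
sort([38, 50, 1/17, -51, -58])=[-58, -51, 1/17, 38, 50]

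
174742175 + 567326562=742068737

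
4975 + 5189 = 10164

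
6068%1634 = 1166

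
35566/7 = 5080 + 6/7 ≈ 5080.86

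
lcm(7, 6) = 42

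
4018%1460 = 1098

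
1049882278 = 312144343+737737935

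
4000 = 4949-949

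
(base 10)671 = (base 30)mb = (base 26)pl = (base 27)on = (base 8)1237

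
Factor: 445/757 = 5^1*89^1*757^(-1)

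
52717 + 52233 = 104950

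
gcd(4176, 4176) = 4176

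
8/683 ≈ 0.0117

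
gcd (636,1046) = 2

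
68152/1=68152=68152.00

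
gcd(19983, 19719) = 3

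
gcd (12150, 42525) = 6075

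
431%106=7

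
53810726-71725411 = -17914685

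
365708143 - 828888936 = -463180793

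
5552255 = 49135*113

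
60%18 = 6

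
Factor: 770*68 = 2^3*5^1*7^1*11^1*17^1 = 52360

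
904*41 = 37064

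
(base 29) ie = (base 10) 536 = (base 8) 1030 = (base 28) j4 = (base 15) 25b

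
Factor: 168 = 2^3*3^1*7^1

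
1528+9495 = 11023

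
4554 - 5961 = -1407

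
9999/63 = 158 + 5/7 ≈ 158.71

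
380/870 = 38/87 ≈ 0.437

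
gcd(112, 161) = 7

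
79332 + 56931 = 136263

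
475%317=158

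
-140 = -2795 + 2655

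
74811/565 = 132 + 231/565 ≈ 132.41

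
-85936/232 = -10742/29 ≈ -370.41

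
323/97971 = 19/5763 ≈ 0.00330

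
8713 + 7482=16195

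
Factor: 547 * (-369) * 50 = -1 * 2^1 * 3^2 * 5^2 * 41^1 * 547^1 = -10092150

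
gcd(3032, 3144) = 8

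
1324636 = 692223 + 632413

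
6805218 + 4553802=11359020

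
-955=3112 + -4067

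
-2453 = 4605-7058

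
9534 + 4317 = 13851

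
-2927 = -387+-2540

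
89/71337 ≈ 0.00125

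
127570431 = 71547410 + 56023021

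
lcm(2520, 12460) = 224280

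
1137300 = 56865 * 20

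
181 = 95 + 86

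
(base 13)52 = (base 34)1x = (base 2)1000011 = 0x43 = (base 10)67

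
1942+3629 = 5571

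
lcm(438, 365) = 2190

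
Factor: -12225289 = -1*67^1*182467^1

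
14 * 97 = 1358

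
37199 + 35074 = 72273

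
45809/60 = 763 + 29/60 ≈ 763.48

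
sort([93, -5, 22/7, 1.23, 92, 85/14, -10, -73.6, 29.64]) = [-73.6, -10, -5, 1.23, 22/7, 85/14, 29.64, 92, 93]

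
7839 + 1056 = 8895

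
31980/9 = 10660/3 ≈ 3553.33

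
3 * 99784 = 299352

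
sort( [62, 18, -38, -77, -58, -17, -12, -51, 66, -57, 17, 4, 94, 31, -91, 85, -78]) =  [-91, -78, -77, -58, -57, -51, -38, -17, -12, 4, 17, 18, 31, 62, 66, 85, 94]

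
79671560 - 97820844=-18149284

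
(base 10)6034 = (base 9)8244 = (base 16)1792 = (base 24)aba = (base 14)22b0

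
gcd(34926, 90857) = 1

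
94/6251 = 2/133 ≈ 0.0150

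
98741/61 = 1618 + 43/61 ≈ 1618.70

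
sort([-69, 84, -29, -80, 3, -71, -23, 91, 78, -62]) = [-80, -71, -69, -62, -29, -23, 3, 78, 84, 91]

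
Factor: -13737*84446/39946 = -1*3^1*19^1*241^1*19973^(-1)*42223^1 = -580017351/19973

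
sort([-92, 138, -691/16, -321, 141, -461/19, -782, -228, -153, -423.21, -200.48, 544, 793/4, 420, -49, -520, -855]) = [-855, -782, -520, -423.21, -321, -228, -200.48, -153, -92, -49, -691/16, -461/19, 138, 141, 793/4, 420, 544]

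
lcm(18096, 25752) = 669552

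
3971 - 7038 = -3067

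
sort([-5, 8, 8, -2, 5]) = [-5, -2, 5, 8, 8]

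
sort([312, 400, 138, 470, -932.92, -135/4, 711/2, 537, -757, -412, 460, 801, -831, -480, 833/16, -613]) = [-932.92, -831, -757, -613, -480, -412, -135/4, 833/16, 138, 312, 711/2, 400, 460, 470, 537, 801]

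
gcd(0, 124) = 124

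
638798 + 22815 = 661613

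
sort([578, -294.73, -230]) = [-294.73, -230, 578]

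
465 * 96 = 44640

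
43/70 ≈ 0.614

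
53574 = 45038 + 8536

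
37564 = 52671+-15107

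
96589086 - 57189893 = 39399193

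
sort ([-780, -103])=[-780, -103]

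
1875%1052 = 823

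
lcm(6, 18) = 18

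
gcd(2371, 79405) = 1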